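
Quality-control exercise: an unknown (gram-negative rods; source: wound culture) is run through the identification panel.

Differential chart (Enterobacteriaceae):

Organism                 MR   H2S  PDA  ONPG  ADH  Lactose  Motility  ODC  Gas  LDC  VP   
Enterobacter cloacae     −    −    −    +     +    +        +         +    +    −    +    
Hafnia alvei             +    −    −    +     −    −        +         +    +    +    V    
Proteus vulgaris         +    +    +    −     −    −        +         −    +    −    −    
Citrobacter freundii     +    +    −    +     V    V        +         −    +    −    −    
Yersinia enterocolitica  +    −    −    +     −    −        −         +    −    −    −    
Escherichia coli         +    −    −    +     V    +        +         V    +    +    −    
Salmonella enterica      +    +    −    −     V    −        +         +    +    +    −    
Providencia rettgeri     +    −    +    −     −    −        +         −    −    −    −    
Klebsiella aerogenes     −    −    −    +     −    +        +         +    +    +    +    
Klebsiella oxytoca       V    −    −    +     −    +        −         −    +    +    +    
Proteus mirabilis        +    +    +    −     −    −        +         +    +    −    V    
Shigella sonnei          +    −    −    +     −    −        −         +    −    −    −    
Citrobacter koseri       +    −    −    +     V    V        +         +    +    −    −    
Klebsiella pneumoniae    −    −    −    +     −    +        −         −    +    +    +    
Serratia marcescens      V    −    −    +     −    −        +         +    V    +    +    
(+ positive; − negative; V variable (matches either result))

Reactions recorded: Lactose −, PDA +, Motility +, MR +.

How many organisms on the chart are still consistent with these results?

Lactose −: excludes 5 organisms — 10 left.
Motility +: excludes Yersinia enterocolitica, Shigella sonnei — 8 left.
MR +: all 8 remaining candidates are consistent.
PDA +: excludes 5 organisms — 3 left.
Still consistent: Proteus mirabilis, Proteus vulgaris, Providencia rettgeri.

3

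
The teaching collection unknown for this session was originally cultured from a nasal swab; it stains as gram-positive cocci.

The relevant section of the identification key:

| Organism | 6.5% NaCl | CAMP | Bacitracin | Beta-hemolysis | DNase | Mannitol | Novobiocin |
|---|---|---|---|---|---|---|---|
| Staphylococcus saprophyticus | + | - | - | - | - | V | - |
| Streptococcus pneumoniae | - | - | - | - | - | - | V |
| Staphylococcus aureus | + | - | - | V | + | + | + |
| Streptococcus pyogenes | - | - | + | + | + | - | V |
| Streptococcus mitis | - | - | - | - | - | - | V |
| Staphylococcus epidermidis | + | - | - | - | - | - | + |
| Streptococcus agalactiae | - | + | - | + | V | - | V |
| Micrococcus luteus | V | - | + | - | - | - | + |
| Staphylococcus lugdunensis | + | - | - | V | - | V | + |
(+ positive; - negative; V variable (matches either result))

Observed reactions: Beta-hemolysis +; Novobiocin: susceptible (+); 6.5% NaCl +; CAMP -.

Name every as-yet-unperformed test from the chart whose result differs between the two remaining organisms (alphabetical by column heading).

6.5% NaCl +: excludes Streptococcus pneumoniae, Streptococcus pyogenes, Streptococcus mitis, Streptococcus agalactiae — 5 left.
Novobiocin +: excludes Staphylococcus saprophyticus — 4 left.
CAMP -: all 4 remaining candidates are consistent.
Beta-hemolysis +: excludes Staphylococcus epidermidis, Micrococcus luteus — 2 left.
Two candidates remain: Staphylococcus aureus and Staphylococcus lugdunensis.
  Bacitracin: - vs - — same for both, does not separate.
  DNase: Staphylococcus aureus +, Staphylococcus lugdunensis - — discriminates.
  Mannitol: + vs V — variable for at least one, does not separate.

DNase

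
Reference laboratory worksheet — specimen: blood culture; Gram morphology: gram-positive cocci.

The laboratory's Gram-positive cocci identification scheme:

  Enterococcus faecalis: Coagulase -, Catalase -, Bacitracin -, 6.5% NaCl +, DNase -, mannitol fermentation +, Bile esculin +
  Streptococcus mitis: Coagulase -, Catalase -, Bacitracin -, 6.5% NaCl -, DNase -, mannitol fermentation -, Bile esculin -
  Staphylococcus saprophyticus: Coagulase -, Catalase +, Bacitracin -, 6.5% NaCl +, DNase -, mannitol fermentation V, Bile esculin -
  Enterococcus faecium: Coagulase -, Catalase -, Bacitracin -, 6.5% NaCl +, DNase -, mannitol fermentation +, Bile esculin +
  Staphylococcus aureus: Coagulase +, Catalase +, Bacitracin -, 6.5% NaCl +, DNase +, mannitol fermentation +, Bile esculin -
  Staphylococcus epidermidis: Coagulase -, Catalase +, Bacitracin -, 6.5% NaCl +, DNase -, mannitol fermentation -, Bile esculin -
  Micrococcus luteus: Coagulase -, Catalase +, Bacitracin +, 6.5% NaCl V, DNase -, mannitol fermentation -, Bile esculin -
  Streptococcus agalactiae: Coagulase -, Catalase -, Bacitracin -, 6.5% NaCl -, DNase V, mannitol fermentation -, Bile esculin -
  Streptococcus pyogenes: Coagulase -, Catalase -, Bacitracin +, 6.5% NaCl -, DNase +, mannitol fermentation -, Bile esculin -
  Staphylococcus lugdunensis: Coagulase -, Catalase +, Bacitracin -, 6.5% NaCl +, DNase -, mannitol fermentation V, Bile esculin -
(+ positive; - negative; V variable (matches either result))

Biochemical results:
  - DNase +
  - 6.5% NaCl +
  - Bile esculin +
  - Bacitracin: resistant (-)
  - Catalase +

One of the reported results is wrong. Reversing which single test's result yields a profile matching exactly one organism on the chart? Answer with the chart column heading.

As reported, no row in the chart matches all 5 reactions.
Reversing Catalase → still no organism matches.
Reversing Bile esculin (to -) → unique match: Staphylococcus aureus.
Reversing Bacitracin → still no organism matches.
Reversing DNase → still no organism matches.
Reversing 6.5% NaCl → still no organism matches.

Bile esculin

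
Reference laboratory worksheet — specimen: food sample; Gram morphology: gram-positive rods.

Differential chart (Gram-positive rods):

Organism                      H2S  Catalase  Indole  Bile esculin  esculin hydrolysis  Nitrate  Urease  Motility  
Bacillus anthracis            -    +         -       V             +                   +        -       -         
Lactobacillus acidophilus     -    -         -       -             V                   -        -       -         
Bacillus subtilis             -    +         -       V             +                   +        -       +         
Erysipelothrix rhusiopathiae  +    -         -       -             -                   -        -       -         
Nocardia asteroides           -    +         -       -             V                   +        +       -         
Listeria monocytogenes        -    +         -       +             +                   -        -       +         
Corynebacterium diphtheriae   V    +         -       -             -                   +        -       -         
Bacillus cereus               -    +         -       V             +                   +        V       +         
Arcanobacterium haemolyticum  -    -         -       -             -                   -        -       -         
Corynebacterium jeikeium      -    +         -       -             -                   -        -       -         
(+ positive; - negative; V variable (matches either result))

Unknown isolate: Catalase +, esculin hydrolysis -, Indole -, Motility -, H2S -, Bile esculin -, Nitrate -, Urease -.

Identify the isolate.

Urease -: excludes Nocardia asteroides — 9 left.
H2S -: excludes Erysipelothrix rhusiopathiae — 8 left.
Catalase +: excludes Lactobacillus acidophilus, Arcanobacterium haemolyticum — 6 left.
Indole -: all 6 remaining candidates are consistent.
Motility -: excludes Bacillus subtilis, Listeria monocytogenes, Bacillus cereus — 3 left.
Nitrate -: excludes Bacillus anthracis, Corynebacterium diphtheriae — 1 left.
esculin hydrolysis -: the one remaining candidate is consistent.
Bile esculin -: the one remaining candidate is consistent.

Corynebacterium jeikeium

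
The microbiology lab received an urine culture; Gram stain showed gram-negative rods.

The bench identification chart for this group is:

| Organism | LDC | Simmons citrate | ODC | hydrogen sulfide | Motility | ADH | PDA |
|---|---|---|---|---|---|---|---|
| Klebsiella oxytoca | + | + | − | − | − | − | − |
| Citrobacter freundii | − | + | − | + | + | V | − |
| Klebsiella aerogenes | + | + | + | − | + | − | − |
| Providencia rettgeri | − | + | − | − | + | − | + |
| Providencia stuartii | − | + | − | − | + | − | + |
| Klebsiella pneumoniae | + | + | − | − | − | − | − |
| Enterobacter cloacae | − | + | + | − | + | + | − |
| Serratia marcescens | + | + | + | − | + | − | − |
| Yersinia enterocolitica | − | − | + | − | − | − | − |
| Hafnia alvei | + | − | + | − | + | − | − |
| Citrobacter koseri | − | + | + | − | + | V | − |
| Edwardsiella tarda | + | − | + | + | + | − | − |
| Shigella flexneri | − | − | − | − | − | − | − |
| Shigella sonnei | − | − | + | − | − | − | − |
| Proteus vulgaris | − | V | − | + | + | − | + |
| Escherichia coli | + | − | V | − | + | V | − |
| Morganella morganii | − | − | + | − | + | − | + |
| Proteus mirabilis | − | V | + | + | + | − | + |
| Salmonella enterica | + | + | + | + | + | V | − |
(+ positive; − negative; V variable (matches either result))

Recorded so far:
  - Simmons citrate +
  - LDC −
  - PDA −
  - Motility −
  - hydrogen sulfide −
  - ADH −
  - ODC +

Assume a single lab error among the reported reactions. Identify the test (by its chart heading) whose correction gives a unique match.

Motility

As reported, no row in the chart matches all 7 reactions.
Reversing ODC → still no organism matches.
Reversing Simmons citrate → 2 organisms match (not unique).
Reversing hydrogen sulfide → still no organism matches.
Reversing LDC → still no organism matches.
Reversing Motility (to +) → unique match: Citrobacter koseri.
Reversing ADH → still no organism matches.
Reversing PDA → still no organism matches.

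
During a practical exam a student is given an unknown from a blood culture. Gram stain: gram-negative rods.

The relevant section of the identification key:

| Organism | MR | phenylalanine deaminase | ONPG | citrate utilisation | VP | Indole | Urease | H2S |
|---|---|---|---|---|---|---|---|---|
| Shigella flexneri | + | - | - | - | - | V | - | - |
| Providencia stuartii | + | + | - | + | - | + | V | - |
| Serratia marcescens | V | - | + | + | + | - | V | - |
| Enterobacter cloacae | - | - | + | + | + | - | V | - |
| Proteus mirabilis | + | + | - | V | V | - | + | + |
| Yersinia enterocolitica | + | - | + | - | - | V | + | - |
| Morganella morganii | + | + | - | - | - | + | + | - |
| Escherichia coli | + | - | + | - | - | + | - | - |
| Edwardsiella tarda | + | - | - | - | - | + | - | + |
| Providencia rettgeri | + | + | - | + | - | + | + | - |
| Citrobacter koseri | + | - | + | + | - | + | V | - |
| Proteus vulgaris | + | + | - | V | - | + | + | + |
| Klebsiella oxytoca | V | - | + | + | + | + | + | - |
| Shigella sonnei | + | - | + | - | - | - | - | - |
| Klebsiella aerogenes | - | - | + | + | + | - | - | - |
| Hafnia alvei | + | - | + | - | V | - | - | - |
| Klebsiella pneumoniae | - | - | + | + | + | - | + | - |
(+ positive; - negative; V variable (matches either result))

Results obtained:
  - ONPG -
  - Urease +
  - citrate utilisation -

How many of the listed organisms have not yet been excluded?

3

citrate utilisation -: excludes 8 organisms — 9 left.
Urease +: excludes 5 organisms — 4 left.
ONPG -: excludes Yersinia enterocolitica — 3 left.
Still consistent: Morganella morganii, Proteus mirabilis, Proteus vulgaris.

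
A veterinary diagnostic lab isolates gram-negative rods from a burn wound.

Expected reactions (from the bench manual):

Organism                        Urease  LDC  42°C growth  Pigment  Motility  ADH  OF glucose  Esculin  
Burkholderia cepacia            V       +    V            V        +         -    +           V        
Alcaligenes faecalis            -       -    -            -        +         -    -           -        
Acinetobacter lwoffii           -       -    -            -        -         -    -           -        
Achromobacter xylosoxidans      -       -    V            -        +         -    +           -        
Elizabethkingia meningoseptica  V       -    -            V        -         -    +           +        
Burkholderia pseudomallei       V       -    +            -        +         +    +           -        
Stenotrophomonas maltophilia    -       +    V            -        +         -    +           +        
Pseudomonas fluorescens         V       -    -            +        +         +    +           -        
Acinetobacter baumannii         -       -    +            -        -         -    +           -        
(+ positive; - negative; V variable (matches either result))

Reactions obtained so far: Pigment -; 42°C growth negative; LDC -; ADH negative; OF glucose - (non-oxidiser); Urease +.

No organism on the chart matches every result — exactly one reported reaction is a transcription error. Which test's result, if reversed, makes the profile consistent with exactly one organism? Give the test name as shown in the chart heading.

OF glucose

As reported, no row in the chart matches all 6 reactions.
Reversing Pigment → still no organism matches.
Reversing Urease → 2 organisms match (not unique).
Reversing ADH → still no organism matches.
Reversing LDC → still no organism matches.
Reversing OF glucose (to +) → unique match: Elizabethkingia meningoseptica.
Reversing 42°C growth → still no organism matches.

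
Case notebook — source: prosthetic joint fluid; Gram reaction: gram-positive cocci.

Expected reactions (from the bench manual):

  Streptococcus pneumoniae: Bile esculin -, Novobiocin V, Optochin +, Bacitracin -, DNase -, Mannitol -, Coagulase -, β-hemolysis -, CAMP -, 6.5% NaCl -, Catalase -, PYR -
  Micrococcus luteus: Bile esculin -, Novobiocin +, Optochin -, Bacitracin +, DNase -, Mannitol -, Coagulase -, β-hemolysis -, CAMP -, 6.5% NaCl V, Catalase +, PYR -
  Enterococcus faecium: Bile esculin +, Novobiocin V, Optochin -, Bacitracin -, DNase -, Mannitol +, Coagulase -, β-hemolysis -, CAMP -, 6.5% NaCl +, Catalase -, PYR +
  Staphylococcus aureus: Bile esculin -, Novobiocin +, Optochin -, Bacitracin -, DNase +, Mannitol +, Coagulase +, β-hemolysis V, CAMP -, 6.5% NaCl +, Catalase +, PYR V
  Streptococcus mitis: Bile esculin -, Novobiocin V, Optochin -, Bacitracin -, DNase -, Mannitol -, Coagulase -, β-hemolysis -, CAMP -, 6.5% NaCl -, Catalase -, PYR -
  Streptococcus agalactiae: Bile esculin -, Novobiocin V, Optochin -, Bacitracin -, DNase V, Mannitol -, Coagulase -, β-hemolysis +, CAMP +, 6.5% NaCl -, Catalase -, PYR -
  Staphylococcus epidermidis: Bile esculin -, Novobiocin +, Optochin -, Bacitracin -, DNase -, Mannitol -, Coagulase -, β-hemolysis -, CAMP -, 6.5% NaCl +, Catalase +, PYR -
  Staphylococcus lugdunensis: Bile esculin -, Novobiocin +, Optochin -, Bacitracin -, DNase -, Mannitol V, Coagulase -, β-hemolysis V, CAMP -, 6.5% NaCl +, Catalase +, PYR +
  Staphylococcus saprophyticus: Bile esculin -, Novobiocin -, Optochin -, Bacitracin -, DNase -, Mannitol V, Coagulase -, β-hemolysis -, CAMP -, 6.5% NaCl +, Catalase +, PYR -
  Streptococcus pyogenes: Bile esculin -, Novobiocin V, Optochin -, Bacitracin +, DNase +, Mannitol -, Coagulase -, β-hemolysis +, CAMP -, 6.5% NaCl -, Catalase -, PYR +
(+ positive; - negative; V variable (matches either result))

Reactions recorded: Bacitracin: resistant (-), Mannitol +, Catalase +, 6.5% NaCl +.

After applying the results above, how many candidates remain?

3

Catalase +: excludes 5 organisms — 5 left.
Bacitracin -: excludes Micrococcus luteus — 4 left.
6.5% NaCl +: all 4 remaining candidates are consistent.
Mannitol +: excludes Staphylococcus epidermidis — 3 left.
Still consistent: Staphylococcus aureus, Staphylococcus lugdunensis, Staphylococcus saprophyticus.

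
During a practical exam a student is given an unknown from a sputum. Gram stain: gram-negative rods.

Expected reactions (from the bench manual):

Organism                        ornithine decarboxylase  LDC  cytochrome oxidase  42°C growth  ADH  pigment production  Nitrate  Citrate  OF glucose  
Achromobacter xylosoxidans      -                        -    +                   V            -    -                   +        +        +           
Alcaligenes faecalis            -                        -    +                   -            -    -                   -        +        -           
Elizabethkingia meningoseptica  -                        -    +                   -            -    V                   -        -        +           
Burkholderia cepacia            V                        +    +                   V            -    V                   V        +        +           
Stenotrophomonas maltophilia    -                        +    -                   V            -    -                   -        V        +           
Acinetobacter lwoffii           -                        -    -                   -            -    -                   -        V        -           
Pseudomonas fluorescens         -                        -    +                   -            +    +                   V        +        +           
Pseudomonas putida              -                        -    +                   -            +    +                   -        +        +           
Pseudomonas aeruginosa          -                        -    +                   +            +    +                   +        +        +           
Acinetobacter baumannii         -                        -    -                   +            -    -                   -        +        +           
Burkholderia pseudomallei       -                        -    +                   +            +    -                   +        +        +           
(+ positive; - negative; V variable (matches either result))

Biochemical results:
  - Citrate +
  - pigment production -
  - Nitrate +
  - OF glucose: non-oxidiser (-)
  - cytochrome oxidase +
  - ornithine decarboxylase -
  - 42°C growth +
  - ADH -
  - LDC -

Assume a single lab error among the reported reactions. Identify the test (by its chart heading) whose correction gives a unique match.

OF glucose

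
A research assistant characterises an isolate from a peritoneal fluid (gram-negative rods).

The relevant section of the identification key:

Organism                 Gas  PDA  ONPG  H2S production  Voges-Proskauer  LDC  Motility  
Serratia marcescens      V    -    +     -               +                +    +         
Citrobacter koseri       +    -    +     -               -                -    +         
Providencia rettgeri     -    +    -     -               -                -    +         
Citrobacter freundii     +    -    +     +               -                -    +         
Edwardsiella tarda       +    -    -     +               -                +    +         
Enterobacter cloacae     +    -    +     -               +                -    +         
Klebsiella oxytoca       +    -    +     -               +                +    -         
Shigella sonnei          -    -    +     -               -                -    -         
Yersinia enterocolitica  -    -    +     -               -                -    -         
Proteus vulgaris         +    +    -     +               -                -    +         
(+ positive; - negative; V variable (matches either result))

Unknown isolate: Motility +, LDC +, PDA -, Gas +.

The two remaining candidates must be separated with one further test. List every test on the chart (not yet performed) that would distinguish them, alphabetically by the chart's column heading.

H2S production, ONPG, Voges-Proskauer

PDA -: excludes Providencia rettgeri, Proteus vulgaris — 8 left.
LDC +: excludes 5 organisms — 3 left.
Gas +: all 3 remaining candidates are consistent.
Motility +: excludes Klebsiella oxytoca — 2 left.
Two candidates remain: Edwardsiella tarda and Serratia marcescens.
  ONPG: Edwardsiella tarda -, Serratia marcescens + — discriminates.
  H2S production: Edwardsiella tarda +, Serratia marcescens - — discriminates.
  Voges-Proskauer: Edwardsiella tarda -, Serratia marcescens + — discriminates.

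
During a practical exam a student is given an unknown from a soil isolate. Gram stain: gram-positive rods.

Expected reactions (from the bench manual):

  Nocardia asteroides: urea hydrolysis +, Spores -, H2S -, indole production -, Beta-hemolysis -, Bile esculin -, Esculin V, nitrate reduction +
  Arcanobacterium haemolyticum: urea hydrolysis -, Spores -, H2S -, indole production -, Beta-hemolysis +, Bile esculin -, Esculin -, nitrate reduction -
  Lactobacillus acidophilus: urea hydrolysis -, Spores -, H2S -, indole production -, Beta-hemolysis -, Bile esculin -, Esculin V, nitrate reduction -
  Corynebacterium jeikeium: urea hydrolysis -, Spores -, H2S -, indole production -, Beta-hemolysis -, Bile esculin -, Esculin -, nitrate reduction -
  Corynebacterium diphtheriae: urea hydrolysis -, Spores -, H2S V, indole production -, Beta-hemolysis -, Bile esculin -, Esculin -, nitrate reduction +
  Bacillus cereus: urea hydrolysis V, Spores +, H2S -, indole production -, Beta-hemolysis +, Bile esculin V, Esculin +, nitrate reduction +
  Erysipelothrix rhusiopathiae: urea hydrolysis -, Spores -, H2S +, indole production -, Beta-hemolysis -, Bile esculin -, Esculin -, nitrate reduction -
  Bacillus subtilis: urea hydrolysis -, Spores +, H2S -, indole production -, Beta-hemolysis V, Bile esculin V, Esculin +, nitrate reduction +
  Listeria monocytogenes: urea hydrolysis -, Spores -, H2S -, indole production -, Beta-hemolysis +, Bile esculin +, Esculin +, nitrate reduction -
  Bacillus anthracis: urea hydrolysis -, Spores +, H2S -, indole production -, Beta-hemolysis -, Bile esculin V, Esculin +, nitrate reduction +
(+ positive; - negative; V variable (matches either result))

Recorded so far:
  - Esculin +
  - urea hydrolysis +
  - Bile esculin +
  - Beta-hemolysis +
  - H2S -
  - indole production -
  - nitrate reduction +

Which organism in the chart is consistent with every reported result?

Bacillus cereus

urea hydrolysis +: excludes 8 organisms — 2 left.
indole production -: all 2 remaining candidates are consistent.
H2S -: all 2 remaining candidates are consistent.
Bile esculin +: excludes Nocardia asteroides — 1 left.
nitrate reduction +: the one remaining candidate is consistent.
Esculin +: the one remaining candidate is consistent.
Beta-hemolysis +: the one remaining candidate is consistent.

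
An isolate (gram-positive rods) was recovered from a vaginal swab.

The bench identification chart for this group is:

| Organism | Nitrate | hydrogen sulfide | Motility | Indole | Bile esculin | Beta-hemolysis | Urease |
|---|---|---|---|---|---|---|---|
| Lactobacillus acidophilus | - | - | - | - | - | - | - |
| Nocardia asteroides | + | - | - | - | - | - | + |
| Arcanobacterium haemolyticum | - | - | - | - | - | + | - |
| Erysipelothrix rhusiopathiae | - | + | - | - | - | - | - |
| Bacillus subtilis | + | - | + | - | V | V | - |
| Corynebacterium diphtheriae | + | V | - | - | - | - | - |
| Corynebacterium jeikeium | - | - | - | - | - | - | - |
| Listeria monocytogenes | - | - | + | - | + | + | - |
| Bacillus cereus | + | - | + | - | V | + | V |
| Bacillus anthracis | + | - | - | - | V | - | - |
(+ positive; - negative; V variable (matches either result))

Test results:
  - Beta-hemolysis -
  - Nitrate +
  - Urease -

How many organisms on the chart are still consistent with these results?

Urease -: excludes Nocardia asteroides — 9 left.
Nitrate +: excludes 5 organisms — 4 left.
Beta-hemolysis -: excludes Bacillus cereus — 3 left.
Still consistent: Bacillus anthracis, Bacillus subtilis, Corynebacterium diphtheriae.

3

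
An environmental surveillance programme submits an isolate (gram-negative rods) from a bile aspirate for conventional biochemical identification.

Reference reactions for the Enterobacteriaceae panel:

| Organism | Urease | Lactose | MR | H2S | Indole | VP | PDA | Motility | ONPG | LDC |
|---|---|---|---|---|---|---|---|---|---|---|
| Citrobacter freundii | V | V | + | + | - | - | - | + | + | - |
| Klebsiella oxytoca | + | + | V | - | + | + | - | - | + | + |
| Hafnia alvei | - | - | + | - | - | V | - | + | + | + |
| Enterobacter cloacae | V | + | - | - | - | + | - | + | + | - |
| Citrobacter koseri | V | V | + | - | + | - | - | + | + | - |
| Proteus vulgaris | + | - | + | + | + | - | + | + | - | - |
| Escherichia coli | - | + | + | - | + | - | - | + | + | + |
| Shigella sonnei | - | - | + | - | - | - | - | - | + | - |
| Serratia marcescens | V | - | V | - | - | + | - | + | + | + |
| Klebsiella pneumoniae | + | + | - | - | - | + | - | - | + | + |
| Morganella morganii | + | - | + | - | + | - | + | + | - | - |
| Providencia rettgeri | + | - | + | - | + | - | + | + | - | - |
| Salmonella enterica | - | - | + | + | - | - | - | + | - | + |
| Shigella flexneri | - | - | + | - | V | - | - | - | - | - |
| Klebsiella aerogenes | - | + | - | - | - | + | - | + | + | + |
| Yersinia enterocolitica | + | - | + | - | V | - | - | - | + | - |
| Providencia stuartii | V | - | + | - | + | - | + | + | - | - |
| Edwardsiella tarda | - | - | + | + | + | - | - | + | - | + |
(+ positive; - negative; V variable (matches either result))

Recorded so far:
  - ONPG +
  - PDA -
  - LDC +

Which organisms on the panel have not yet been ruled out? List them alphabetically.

Escherichia coli, Hafnia alvei, Klebsiella aerogenes, Klebsiella oxytoca, Klebsiella pneumoniae, Serratia marcescens

LDC +: excludes 10 organisms — 8 left.
PDA -: all 8 remaining candidates are consistent.
ONPG +: excludes Salmonella enterica, Edwardsiella tarda — 6 left.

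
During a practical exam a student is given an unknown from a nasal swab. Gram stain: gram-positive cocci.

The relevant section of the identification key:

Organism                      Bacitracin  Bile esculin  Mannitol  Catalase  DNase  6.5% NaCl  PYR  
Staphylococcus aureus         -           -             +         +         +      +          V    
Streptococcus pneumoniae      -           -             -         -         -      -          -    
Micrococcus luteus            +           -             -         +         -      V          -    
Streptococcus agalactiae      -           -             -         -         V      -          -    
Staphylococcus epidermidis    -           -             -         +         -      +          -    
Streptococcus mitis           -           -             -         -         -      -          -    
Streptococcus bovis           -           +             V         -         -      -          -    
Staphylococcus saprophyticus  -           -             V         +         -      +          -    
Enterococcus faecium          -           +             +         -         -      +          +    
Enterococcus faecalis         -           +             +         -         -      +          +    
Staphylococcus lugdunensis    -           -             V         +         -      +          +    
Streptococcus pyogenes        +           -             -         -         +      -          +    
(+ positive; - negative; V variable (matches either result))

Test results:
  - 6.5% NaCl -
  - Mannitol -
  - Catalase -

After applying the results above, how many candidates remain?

5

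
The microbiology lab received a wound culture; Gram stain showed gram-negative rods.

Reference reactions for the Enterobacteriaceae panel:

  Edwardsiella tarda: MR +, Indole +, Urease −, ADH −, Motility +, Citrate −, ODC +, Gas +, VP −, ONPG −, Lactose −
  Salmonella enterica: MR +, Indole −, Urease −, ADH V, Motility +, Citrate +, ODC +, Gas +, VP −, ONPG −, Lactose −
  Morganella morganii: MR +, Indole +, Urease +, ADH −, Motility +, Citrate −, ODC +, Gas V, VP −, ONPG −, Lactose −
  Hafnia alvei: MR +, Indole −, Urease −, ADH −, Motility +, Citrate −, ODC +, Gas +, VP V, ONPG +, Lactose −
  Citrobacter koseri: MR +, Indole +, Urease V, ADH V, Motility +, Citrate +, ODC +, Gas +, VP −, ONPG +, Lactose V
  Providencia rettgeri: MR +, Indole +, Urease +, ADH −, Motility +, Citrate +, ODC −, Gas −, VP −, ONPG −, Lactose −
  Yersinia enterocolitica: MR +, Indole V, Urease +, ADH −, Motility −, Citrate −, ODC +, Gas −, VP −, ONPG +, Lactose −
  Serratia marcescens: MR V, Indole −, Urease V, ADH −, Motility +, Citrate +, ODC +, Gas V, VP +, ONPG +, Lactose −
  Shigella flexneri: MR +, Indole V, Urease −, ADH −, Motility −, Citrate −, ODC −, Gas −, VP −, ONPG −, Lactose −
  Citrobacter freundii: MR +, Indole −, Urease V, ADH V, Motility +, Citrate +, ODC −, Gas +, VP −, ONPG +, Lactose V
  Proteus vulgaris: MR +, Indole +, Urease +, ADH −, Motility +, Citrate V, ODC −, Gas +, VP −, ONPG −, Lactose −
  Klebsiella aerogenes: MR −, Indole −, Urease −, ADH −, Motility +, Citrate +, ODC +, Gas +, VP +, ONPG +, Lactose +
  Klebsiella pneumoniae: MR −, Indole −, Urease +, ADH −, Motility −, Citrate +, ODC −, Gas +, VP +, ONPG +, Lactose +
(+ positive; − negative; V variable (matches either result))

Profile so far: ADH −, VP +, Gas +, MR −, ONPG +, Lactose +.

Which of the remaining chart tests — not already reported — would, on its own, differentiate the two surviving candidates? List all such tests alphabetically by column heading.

Motility, ODC, Urease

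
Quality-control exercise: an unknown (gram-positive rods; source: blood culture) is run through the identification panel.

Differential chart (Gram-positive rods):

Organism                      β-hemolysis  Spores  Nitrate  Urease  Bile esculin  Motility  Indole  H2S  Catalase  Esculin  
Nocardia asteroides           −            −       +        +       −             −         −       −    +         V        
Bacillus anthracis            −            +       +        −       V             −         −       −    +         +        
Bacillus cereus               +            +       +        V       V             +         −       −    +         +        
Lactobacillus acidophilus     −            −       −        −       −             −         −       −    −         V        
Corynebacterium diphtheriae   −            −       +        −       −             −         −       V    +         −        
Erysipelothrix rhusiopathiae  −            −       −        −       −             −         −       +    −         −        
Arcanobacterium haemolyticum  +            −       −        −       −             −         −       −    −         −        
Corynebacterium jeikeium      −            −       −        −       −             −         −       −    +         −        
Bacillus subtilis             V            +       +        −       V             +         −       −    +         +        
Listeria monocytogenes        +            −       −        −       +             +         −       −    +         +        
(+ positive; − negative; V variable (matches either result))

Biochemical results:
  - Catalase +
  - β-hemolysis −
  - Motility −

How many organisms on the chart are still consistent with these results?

Motility −: excludes Bacillus cereus, Bacillus subtilis, Listeria monocytogenes — 7 left.
Catalase +: excludes Lactobacillus acidophilus, Erysipelothrix rhusiopathiae, Arcanobacterium haemolyticum — 4 left.
β-hemolysis −: all 4 remaining candidates are consistent.
Still consistent: Bacillus anthracis, Corynebacterium diphtheriae, Corynebacterium jeikeium, Nocardia asteroides.

4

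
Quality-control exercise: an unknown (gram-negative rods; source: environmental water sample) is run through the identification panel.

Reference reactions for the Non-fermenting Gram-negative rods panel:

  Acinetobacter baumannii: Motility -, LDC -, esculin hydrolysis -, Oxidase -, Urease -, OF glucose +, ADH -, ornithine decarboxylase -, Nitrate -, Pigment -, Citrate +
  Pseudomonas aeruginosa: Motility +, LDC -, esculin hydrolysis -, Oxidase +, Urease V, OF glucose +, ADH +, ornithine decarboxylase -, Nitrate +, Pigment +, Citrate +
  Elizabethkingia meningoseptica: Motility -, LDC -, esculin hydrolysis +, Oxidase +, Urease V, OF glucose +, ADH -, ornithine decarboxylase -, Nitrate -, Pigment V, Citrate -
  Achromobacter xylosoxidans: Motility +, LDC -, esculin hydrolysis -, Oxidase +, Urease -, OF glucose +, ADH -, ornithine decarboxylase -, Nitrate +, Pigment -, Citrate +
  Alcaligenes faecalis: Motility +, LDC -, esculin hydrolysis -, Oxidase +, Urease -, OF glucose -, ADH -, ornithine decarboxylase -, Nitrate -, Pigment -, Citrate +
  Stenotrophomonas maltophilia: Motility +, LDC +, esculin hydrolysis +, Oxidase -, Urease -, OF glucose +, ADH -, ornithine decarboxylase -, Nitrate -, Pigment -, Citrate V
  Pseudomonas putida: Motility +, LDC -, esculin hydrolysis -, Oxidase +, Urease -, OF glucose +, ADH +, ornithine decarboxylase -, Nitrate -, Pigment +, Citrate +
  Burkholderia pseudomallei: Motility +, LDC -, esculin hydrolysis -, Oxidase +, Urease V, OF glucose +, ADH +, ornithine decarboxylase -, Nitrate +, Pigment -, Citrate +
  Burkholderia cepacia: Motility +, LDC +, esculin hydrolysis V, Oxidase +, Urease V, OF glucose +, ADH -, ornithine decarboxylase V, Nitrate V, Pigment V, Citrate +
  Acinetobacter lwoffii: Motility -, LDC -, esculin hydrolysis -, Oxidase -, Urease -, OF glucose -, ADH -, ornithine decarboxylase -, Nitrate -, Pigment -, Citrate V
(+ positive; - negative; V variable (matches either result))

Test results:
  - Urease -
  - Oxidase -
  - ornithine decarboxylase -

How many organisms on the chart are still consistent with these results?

Oxidase -: excludes 7 organisms — 3 left.
ornithine decarboxylase -: all 3 remaining candidates are consistent.
Urease -: all 3 remaining candidates are consistent.
Still consistent: Acinetobacter baumannii, Acinetobacter lwoffii, Stenotrophomonas maltophilia.

3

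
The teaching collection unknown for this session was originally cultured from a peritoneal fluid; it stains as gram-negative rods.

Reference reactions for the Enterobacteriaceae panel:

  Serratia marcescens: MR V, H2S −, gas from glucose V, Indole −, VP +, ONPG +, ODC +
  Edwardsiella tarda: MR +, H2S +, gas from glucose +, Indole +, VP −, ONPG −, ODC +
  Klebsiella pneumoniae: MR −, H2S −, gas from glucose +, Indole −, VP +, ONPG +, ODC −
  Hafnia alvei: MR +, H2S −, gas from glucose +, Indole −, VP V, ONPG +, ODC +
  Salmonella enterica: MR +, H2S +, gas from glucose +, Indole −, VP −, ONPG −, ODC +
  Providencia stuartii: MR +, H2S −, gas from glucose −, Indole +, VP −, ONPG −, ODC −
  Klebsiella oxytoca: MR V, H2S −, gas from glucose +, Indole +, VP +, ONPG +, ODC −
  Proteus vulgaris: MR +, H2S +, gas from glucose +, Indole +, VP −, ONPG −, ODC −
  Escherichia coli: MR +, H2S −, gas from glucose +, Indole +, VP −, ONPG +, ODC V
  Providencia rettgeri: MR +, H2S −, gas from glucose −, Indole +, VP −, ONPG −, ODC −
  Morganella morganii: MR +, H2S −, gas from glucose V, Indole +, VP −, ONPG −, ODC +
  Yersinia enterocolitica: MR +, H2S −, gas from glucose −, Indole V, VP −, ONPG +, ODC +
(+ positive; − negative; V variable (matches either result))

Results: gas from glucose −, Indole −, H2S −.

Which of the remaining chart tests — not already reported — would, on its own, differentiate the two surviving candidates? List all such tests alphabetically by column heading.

VP

gas from glucose −: excludes 7 organisms — 5 left.
Indole −: excludes Providencia stuartii, Providencia rettgeri, Morganella morganii — 2 left.
H2S −: all 2 remaining candidates are consistent.
Two candidates remain: Serratia marcescens and Yersinia enterocolitica.
  MR: V vs + — variable for at least one, does not separate.
  VP: Serratia marcescens +, Yersinia enterocolitica − — discriminates.
  ONPG: + vs + — same for both, does not separate.
  ODC: + vs + — same for both, does not separate.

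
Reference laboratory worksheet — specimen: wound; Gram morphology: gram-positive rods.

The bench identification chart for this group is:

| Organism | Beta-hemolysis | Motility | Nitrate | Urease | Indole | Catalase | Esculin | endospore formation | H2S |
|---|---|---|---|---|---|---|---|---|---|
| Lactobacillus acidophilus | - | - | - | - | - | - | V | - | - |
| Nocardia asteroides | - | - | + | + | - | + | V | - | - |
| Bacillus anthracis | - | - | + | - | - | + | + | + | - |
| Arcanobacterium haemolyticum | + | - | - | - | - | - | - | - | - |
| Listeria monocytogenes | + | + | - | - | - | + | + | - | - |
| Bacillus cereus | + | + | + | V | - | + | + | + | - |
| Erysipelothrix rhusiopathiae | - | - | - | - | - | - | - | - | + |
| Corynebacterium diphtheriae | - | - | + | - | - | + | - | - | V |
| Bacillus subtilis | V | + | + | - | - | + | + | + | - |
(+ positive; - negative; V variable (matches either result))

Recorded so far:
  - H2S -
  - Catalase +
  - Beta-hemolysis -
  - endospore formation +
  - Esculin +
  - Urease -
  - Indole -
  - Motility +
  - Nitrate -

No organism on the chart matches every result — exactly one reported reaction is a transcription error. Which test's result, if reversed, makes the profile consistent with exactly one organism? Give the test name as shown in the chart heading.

Nitrate

As reported, no row in the chart matches all 9 reactions.
Reversing endospore formation → still no organism matches.
Reversing Beta-hemolysis → still no organism matches.
Reversing Esculin → still no organism matches.
Reversing Urease → still no organism matches.
Reversing H2S → still no organism matches.
Reversing Motility → still no organism matches.
Reversing Indole → still no organism matches.
Reversing Nitrate (to +) → unique match: Bacillus subtilis.
Reversing Catalase → still no organism matches.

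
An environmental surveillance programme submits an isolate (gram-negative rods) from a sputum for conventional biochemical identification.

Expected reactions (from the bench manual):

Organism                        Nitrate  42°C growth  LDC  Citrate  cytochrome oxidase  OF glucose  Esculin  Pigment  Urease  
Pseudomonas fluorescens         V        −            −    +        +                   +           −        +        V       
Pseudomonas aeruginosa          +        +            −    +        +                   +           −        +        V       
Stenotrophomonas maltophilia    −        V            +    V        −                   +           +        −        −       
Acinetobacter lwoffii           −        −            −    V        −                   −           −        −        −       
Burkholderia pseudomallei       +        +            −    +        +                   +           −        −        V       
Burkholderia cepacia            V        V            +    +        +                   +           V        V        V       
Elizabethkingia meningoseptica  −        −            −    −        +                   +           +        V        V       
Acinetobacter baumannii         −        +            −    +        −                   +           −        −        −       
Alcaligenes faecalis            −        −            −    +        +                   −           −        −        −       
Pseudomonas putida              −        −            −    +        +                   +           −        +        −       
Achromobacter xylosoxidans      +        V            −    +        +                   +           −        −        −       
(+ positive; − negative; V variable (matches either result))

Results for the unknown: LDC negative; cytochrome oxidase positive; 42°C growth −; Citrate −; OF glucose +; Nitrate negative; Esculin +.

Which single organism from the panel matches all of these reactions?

Nitrate −: excludes Pseudomonas aeruginosa, Burkholderia pseudomallei, Achromobacter xylosoxidans — 8 left.
Esculin +: excludes 5 organisms — 3 left.
OF glucose +: all 3 remaining candidates are consistent.
LDC −: excludes Stenotrophomonas maltophilia, Burkholderia cepacia — 1 left.
42°C growth −: the one remaining candidate is consistent.
Citrate −: the one remaining candidate is consistent.
cytochrome oxidase +: the one remaining candidate is consistent.

Elizabethkingia meningoseptica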